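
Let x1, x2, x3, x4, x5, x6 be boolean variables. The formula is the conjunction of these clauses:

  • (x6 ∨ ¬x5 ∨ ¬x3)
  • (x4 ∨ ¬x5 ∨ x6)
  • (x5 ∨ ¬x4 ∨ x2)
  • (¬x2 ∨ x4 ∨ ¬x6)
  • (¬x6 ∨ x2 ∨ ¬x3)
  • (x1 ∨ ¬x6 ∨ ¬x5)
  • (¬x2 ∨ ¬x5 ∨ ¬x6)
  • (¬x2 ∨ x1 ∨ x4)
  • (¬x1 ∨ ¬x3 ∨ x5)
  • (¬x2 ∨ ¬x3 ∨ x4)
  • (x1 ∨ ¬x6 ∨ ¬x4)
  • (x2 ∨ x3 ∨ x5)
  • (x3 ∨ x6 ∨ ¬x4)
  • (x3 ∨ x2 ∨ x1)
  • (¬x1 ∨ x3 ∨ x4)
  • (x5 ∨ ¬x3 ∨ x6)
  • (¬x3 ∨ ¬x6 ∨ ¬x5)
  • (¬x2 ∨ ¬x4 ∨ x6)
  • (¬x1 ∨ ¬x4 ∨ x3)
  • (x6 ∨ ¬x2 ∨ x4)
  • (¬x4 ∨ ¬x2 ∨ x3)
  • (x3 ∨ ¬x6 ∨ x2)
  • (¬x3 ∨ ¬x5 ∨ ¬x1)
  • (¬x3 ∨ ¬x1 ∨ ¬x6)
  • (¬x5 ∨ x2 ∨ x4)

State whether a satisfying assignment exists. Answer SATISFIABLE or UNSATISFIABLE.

UNSATISFIABLE

x3 = True:
  x6 = True:
    propagation gives x2=True, x4=True, x5=False, x1=False; an empty clause results — contradiction.
  x6 = False:
    propagation gives x5=False; an empty clause results — contradiction.
x3 = False:
  x4 = True:
    propagation gives x6=True, x1=True; an empty clause results — contradiction.
  x4 = False:
    propagation gives x1=False, x2=False; an empty clause results — contradiction.
Every branch closes, so no satisfying assignment exists.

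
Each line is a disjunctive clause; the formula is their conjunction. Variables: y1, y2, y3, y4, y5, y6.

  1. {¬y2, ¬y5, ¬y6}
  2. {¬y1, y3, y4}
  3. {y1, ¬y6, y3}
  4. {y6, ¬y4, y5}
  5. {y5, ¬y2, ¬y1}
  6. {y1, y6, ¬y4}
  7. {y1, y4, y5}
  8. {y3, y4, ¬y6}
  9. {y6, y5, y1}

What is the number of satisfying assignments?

21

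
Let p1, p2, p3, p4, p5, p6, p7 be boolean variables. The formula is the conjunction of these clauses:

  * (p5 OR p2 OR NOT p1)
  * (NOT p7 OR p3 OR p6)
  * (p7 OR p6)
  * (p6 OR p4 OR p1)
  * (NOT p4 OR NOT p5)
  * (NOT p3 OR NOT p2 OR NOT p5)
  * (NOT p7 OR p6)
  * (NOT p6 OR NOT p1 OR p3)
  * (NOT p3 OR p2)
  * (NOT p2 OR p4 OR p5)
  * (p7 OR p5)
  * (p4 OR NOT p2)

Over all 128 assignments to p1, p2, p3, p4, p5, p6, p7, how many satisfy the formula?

The models are:
  p1=0 p2=0 p3=0 p4=0 p5=0 p6=1 p7=1
  p1=0 p2=0 p3=0 p4=0 p5=1 p6=1 p7=0
  p1=0 p2=0 p3=0 p4=0 p5=1 p6=1 p7=1
  p1=0 p2=0 p3=0 p4=1 p5=0 p6=1 p7=1
  p1=0 p2=1 p3=0 p4=1 p5=0 p6=1 p7=1
  p1=0 p2=1 p3=1 p4=1 p5=0 p6=1 p7=1
  p1=1 p2=1 p3=1 p4=1 p5=0 p6=1 p7=1
That's 7 in total.

7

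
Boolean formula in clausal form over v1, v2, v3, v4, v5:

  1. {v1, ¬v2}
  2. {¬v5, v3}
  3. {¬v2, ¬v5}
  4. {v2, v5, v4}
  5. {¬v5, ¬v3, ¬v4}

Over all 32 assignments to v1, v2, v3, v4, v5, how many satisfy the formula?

Case analysis on v5 and v2:
  v5=T, v2=T: a clause becomes empty — 0.
  v5=T, v2=F: remaining (v1,v3,v4) ∈ {(F,T,F); (T,T,F)} — 2.
  v5=F, v2=T: remaining (v1,v3,v4) ∈ {(T,F,F); (T,F,T); (T,T,F); (T,T,T)} — 4.
  v5=F, v2=F: remaining (v1,v3,v4) ∈ {(F,F,T); (F,T,T); (T,F,T); (T,T,T)} — 4.
Total: 0 + 2 + 4 + 4 = 10.

10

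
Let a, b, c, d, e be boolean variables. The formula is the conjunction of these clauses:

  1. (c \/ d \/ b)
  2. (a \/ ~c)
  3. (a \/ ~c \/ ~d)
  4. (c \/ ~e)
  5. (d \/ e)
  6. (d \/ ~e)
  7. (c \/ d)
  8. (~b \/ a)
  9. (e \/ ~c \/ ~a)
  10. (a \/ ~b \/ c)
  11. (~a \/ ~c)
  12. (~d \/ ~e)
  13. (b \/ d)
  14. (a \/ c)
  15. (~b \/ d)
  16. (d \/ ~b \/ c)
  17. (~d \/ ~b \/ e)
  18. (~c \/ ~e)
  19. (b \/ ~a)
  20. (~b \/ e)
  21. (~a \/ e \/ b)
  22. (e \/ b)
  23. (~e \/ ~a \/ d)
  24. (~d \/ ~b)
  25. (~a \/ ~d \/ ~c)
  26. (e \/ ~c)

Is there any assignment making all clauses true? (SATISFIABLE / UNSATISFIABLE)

UNSATISFIABLE

c = True:
  propagation gives a=True; an empty clause results — contradiction.
c = False:
  propagation gives e=False, d=True, a=True, b=False; an empty clause results — contradiction.
Every branch closes, so no satisfying assignment exists.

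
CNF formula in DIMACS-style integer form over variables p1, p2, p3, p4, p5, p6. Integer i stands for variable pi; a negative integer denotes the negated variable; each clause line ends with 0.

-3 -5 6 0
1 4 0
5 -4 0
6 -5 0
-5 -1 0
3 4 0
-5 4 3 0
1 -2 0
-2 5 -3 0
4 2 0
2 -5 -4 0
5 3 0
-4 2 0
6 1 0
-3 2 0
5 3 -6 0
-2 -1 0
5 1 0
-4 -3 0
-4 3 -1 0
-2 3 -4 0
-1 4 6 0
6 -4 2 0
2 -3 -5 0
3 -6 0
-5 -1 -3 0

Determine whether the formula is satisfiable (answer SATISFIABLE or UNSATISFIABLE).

p3 = True:
  propagation gives p2=True, p1=True; an empty clause results — contradiction.
p3 = False:
  propagation gives p4=True, p5=True, p6=True; an empty clause results — contradiction.
Every branch closes, so no satisfying assignment exists.

UNSATISFIABLE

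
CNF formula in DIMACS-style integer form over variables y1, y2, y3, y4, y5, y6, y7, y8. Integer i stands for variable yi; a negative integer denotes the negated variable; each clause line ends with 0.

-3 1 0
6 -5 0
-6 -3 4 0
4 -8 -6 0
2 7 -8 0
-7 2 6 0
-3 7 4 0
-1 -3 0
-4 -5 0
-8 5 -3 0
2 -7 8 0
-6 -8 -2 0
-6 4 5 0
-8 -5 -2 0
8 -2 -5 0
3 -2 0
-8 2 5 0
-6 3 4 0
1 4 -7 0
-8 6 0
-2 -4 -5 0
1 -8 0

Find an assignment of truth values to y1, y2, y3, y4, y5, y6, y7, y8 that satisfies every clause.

y1=0, y2=0, y3=0, y4=0, y5=0, y6=0, y7=0, y8=0

Try y1 = False.
  then y3 is forced to False.
  then y2 is forced to False.
  then y8 is forced to False.
  then y7 is forced to False.
Branch on y4: take y4 = False.
  then y6 is forced to False.
  then y5 is forced to False.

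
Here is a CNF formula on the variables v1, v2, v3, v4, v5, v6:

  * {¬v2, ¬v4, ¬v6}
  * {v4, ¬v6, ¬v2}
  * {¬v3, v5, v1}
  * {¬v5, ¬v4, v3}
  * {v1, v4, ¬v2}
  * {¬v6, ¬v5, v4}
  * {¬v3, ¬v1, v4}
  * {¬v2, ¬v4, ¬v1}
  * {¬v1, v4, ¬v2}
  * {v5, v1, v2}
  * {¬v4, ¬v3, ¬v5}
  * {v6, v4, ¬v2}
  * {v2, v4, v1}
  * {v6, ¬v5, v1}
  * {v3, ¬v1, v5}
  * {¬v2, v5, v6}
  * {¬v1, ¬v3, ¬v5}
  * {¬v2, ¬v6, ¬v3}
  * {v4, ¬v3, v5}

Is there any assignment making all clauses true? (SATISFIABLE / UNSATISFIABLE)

SATISFIABLE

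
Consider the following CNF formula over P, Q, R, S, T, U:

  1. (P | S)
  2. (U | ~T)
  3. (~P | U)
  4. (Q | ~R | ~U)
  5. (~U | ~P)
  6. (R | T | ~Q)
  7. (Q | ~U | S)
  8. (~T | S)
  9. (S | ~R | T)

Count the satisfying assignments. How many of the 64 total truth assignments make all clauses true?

8

Split on U, then S.
  U=T, S=T: 5 of the 16 assignments to (P,Q,R,T) work.
  U=T, S=F: a clause becomes empty — 0.
  U=F, S=T: remaining (P,Q,R,T) ∈ {(F,F,F,F); (F,F,T,F); (F,T,T,F)} — 3.
  U=F, S=F: a clause becomes empty — 0.
Total: 5 + 0 + 3 + 0 = 8.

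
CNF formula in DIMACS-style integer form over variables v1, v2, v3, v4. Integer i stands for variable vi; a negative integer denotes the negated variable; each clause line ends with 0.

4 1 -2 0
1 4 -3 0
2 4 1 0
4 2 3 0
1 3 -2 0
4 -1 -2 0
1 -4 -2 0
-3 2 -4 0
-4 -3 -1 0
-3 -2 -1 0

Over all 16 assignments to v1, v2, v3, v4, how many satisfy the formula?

The models are:
  v1=0 v2=0 v3=0 v4=1
  v1=1 v2=0 v3=0 v4=1
  v1=1 v2=0 v3=1 v4=0
  v1=1 v2=1 v3=0 v4=1
Count: 4.

4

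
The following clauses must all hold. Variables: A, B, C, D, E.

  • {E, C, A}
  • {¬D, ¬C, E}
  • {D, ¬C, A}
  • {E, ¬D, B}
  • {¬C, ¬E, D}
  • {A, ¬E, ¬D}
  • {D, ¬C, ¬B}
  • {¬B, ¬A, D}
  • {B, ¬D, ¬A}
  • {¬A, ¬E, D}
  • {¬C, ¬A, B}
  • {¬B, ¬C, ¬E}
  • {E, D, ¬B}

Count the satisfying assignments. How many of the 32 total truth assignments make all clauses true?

5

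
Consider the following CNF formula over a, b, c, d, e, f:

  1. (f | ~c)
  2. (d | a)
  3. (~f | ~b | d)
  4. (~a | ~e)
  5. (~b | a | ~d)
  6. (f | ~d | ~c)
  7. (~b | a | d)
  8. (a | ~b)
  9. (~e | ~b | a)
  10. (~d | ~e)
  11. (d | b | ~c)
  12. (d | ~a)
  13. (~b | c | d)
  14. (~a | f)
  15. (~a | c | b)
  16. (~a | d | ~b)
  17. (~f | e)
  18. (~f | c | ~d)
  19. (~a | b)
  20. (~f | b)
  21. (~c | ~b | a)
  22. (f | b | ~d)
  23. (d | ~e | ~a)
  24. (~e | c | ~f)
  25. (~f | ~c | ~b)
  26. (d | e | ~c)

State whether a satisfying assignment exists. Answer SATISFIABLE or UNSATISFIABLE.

UNSATISFIABLE

b = True:
  propagation gives a=True, e=False, d=True, f=True; an empty clause results — contradiction.
b = False:
  propagation gives a=False, d=True, e=False, f=False; an empty clause results — contradiction.
Every branch closes, so no satisfying assignment exists.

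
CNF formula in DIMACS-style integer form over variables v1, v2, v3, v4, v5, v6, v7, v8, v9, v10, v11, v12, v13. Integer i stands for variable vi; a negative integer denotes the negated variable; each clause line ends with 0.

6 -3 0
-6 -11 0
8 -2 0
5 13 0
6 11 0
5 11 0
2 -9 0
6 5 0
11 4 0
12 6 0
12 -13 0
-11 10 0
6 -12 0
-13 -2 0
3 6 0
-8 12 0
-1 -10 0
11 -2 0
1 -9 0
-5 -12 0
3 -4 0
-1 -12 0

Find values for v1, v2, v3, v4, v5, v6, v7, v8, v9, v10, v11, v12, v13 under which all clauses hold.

v1 = False, v2 = False, v3 = True, v4 = True, v5 = True, v6 = True, v7 = True, v8 = False, v9 = False, v10 = True, v11 = False, v12 = False, v13 = False

v9 occurs only negated in the remaining clauses — set v9 = False.
Set v1 = False and propagate.
For the remaining variables, v2 = False, v3 = True, v4 = True, v5 = True, v6 = True, v7 = True, v8 = False, v10 = True, v11 = False, v12 = False, v13 = False works.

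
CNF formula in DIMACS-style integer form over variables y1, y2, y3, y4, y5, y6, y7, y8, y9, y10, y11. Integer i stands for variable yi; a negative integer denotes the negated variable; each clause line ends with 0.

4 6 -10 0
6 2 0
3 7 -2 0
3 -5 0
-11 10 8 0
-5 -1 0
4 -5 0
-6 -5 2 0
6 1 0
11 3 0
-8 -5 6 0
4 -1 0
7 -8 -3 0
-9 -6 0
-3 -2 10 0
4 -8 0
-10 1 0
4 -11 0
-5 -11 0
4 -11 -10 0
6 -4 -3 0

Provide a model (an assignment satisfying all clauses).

y1 = T, y2 = F, y3 = F, y4 = T, y5 = F, y6 = T, y7 = T, y8 = T, y9 = F, y10 = F, y11 = T

Check each clause:
  1. {¬y10, y4, y6} — y4 is true.
  2. {y2, y6} — y6 is true.
  3. {y3, ¬y2, y7} — ¬y2 is true.
  4. {¬y5, y3} — ¬y5 is true.
  5. {y10, ¬y11, y8} — y8 is true.
  6. {¬y5, ¬y1} — ¬y5 is true.
  7. {¬y5, y4} — ¬y5 is true.
  8. {¬y6, ¬y5, y2} — ¬y5 is true.
  9. {y6, y1} — y1 is true.
  10. {y3, y11} — y11 is true.
  11. {y6, ¬y8, ¬y5} — ¬y5 is true.
  12. {¬y1, y4} — y4 is true.
  13. {¬y3, y7, ¬y8} — ¬y3 is true.
  14. {¬y6, ¬y9} — ¬y9 is true.
  15. {¬y3, y10, ¬y2} — ¬y3 is true.
  16. {y4, ¬y8} — y4 is true.
  17. {y1, ¬y10} — y1 is true.
  18. {¬y11, y4} — y4 is true.
  19. {¬y5, ¬y11} — ¬y5 is true.
  20. {y4, ¬y11, ¬y10} — y4 is true.
  21. {¬y4, ¬y3, y6} — ¬y3 is true.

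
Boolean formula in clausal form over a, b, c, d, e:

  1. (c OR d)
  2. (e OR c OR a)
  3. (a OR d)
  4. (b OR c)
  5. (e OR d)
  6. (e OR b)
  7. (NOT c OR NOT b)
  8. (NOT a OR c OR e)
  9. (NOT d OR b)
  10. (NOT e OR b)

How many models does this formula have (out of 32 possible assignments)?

2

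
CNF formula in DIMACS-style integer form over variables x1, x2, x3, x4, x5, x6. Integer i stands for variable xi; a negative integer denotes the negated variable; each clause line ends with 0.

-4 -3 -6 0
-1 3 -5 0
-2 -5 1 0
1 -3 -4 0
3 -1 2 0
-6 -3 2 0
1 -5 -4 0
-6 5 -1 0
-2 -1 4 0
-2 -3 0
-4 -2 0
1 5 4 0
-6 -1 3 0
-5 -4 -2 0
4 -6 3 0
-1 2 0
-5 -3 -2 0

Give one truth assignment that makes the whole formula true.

x1=False  x2=False  x3=True  x4=False  x5=True  x6=False

Pure literal: x6 appears only negated; assign x6 = False.
Branch on x1: take x1 = False.
Try x2 = False.
The remaining clauses are satisfied by x3 = True, x4 = False, x5 = True.
Every clause has at least one true literal under this assignment.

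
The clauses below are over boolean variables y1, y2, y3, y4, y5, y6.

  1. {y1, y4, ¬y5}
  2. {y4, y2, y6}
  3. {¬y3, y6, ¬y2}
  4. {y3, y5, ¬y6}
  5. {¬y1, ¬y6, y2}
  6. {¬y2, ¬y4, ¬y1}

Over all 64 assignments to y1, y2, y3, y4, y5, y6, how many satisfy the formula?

24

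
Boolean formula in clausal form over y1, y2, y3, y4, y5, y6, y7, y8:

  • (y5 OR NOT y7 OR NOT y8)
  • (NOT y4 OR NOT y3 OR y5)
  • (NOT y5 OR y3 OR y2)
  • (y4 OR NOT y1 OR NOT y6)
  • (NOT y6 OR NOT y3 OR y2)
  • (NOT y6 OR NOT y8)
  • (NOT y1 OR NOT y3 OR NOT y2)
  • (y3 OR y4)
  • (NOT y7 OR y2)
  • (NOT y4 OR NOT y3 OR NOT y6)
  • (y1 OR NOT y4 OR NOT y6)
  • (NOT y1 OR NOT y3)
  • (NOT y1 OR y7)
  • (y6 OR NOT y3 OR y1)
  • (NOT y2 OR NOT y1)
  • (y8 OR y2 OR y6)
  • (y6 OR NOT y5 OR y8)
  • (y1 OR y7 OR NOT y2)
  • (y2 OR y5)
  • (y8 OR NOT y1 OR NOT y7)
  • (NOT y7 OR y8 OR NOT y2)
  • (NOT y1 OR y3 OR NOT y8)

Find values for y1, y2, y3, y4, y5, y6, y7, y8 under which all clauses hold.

Branch on y1: take y1 = False.
The remaining clauses are satisfied by y2 = True, y3 = False, y4 = True, y5 = True, y6 = False, y7 = True, y8 = True.

y1 = F, y2 = T, y3 = F, y4 = T, y5 = T, y6 = F, y7 = T, y8 = T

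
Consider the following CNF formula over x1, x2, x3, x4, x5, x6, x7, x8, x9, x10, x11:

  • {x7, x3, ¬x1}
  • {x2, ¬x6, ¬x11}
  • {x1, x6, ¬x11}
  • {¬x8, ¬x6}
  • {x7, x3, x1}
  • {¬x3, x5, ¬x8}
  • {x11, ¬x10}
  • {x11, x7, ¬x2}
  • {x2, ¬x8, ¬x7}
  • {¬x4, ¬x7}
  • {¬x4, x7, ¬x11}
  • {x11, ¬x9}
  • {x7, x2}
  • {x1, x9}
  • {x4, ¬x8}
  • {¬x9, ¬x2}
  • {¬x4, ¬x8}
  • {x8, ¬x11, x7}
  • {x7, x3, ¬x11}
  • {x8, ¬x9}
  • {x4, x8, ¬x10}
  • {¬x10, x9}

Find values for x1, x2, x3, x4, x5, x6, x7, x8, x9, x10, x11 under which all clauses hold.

x1 = T, x2 = T, x3 = F, x4 = F, x5 = T, x6 = F, x7 = T, x8 = F, x9 = F, x10 = F, x11 = F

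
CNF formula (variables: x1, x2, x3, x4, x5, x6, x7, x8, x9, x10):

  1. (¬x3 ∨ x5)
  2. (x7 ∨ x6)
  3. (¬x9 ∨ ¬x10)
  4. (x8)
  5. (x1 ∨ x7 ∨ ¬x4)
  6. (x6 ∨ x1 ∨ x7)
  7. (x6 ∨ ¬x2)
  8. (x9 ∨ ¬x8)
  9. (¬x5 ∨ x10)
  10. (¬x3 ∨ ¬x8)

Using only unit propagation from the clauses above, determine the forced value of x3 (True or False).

False

(x8) stands alone — x8 = True.
In (x9 ∨ ¬x8), ¬x8 is now false; x9 must hold, so x9 = True.
(¬x9 ∨ ¬x10): since x9 = True, the clause reduces to (¬x10). x10 = False.
In (¬x5 ∨ x10), x10 is now false; ¬x5 must hold, so x5 = False.
(x5 ∨ ¬x3) with x5 = False leaves only ¬x3, so x3 = False.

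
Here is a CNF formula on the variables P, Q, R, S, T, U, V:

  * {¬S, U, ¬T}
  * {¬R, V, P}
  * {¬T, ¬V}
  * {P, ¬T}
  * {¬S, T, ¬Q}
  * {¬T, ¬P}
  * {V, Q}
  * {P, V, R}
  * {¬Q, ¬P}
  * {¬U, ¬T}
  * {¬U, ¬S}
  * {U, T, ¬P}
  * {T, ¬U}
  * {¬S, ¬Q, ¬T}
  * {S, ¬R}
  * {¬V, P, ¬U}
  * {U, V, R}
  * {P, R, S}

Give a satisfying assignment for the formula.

P = F, Q = F, R = F, S = T, T = F, U = F, V = T

Check each clause:
  1. {¬S, U, ¬T} — ¬T is true.
  2. {¬R, P, V} — ¬R is true.
  3. {¬T, ¬V} — ¬T is true.
  4. {¬T, P} — ¬T is true.
  5. {¬S, T, ¬Q} — ¬Q is true.
  6. {¬P, ¬T} — ¬T is true.
  7. {V, Q} — V is true.
  8. {P, V, R} — V is true.
  9. {¬Q, ¬P} — ¬Q is true.
  10. {¬U, ¬T} — ¬U is true.
  11. {¬U, ¬S} — ¬U is true.
  12. {T, U, ¬P} — ¬P is true.
  13. {¬U, T} — ¬U is true.
  14. {¬Q, ¬S, ¬T} — ¬T is true.
  15. {¬R, S} — S is true.
  16. {¬V, P, ¬U} — ¬U is true.
  17. {V, R, U} — V is true.
  18. {S, P, R} — S is true.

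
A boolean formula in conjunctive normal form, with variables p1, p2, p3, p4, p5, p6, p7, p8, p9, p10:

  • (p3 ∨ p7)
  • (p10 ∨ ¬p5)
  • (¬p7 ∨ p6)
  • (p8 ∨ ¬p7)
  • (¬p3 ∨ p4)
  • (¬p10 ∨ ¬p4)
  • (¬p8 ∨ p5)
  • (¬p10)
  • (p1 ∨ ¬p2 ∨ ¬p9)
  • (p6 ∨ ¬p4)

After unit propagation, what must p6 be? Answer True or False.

(¬p10) is a unit clause: p10 = False.
(p10 ∨ ¬p5) with p10 = False leaves only ¬p5, so p5 = False.
In (¬p8 ∨ p5), p5 is now false; ¬p8 must hold, so p8 = False.
From (¬p7 ∨ p8) and p8 = False: p7 = False.
(p7 ∨ p3) with p7 = False leaves only p3, so p3 = True.
(p4 ∨ ¬p3): since p3 = True, the clause reduces to (p4). p4 = True.
(p6 ∨ ¬p4): since p4 = True, the clause reduces to (p6). p6 = True.

True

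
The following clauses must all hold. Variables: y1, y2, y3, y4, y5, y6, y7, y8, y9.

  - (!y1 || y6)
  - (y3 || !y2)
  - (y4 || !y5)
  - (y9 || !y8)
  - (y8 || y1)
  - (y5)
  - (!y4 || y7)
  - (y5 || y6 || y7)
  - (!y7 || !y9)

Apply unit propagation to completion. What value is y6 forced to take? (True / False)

True

(y5) stands alone — y5 = True.
In (!y5 || y4), !y5 is now false; y4 must hold, so y4 = True.
(!y4 || y7) with y4 = True leaves only y7, so y7 = True.
(!y7 || !y9): since y7 = True, the clause reduces to (!y9). y9 = False.
From (y9 || !y8) and y9 = False: y8 = False.
In (y1 || y8), y8 is now false; y1 must hold, so y1 = True.
From (!y1 || y6) and y1 = True: y6 = True.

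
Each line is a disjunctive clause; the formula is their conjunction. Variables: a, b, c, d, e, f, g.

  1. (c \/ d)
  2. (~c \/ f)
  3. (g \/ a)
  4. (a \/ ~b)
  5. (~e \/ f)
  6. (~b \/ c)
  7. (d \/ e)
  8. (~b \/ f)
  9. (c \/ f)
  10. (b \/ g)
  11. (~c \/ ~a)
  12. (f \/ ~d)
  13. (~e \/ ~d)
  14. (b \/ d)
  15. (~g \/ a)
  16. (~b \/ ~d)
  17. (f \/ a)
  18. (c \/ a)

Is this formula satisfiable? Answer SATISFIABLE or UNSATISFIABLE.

f occurs only positively in the remaining clauses — set f = True.
Set a = True and propagate.
  then c is forced to False.
  then d is forced to True.
  then b is forced to False.
  then g is forced to True.
  then e is forced to False.
Every clause has at least one true literal under this assignment.
So a=True, b=False, c=False, d=True, e=False, f=True, g=True is a satisfying assignment.

SATISFIABLE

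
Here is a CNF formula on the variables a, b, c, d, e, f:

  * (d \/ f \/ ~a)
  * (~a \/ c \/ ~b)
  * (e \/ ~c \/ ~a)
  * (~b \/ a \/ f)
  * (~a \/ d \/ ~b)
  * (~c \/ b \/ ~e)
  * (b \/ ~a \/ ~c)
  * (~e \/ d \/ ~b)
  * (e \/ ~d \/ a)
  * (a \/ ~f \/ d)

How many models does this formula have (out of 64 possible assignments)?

15

Case analysis on a and b:
  a=1, b=1: remaining (c,d,e,f) ∈ {(1,1,1,0); (1,1,1,1)} — 2.
  a=1, b=0: e free; 3 ways for (c,d,f) × 2^1 = 6.
  a=0, b=1: remaining (c,d,e,f) ∈ {(0,1,1,1); (1,1,1,1)} — 2.
  a=0, b=0: 5 of the 16 assignments to (c,d,e,f) work.
Total: 2 + 6 + 2 + 5 = 15.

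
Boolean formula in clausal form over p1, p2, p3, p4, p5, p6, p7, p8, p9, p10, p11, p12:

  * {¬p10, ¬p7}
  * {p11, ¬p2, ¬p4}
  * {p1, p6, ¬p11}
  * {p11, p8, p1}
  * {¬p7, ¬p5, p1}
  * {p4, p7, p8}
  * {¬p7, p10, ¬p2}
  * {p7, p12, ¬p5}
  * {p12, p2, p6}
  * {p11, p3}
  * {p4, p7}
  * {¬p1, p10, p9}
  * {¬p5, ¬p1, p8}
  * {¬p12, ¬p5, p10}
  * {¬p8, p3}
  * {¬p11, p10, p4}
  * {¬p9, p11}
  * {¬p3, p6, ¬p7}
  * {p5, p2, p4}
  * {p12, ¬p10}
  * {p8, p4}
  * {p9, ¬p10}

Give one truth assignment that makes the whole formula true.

Try p1 = True.
Try p2 = False.
Try p3 = True.
The remaining clauses are satisfied by p4 = True, p5 = False, p6 = False, p7 = False, p8 = False, p9 = True, p10 = False, p11 = True, p12 = True.

p1=True, p2=False, p3=True, p4=True, p5=False, p6=False, p7=False, p8=False, p9=True, p10=False, p11=True, p12=True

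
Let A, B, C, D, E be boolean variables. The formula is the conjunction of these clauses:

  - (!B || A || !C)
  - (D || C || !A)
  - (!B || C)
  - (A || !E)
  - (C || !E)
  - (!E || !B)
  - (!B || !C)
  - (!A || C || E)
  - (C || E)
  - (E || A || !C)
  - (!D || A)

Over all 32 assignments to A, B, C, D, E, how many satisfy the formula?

4

The models are:
  A=T B=F C=T D=F E=F
  A=T B=F C=T D=F E=T
  A=T B=F C=T D=T E=F
  A=T B=F C=T D=T E=T
Count: 4.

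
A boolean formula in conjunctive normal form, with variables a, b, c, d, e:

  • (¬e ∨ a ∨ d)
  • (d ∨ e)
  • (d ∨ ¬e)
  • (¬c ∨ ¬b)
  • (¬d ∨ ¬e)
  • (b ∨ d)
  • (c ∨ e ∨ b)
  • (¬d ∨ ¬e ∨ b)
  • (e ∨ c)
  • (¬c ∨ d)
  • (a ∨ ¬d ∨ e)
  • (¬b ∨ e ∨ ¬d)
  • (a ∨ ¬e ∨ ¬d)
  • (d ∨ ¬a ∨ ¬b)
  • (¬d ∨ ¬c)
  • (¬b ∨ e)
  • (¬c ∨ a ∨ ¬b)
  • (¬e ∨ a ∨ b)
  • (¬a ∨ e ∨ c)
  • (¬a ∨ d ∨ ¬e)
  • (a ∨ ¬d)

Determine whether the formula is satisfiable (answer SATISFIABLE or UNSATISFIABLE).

d = True:
  propagation gives e=False, c=True; an empty clause results — contradiction.
d = False:
  propagation gives e=True; an empty clause results — contradiction.
Every branch closes, so no satisfying assignment exists.

UNSATISFIABLE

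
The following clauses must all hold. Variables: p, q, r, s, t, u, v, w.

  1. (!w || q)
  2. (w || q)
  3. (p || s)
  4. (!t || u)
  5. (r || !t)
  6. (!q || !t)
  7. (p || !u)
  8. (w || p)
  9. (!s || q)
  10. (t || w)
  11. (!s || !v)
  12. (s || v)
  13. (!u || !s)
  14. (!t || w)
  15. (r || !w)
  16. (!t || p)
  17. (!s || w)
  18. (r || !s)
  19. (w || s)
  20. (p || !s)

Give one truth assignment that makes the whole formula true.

p occurs only positively in the remaining clauses — set p = True.
r occurs only positively in the remaining clauses — set r = True.
Branch on q: take q = True.
  then t is forced to False.
  then w is forced to True.
Try s = True.
  then v is forced to False.
  then u is forced to False.
Check each clause:
  1. (!w || q) — q is true.
  2. (w || q) — w is true.
  3. (p || s) — p is true.
  4. (u || !t) — !t is true.
  5. (!t || r) — r is true.
  6. (!q || !t) — !t is true.
  7. (p || !u) — p is true.
  8. (w || p) — w is true.
  9. (!s || q) — q is true.
  10. (t || w) — w is true.
  11. (!v || !s) — !v is true.
  12. (v || s) — s is true.
  13. (!s || !u) — !u is true.
  14. (w || !t) — w is true.
  15. (!w || r) — r is true.
  16. (!t || p) — p is true.
  17. (w || !s) — w is true.
  18. (r || !s) — r is true.
  19. (w || s) — w is true.
  20. (p || !s) — p is true.

p = True, q = True, r = True, s = True, t = False, u = False, v = False, w = True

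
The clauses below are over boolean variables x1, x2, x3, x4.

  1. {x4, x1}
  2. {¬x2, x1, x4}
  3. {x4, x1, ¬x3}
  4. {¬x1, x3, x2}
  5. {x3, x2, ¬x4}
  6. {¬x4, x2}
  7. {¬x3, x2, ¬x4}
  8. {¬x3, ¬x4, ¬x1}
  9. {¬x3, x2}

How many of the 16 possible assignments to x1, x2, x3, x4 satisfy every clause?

Satisfying assignments:
  x1=F x2=T x3=F x4=T
  x1=F x2=T x3=T x4=T
  x1=T x2=T x3=F x4=F
  x1=T x2=T x3=F x4=T
  x1=T x2=T x3=T x4=F
Count: 5.

5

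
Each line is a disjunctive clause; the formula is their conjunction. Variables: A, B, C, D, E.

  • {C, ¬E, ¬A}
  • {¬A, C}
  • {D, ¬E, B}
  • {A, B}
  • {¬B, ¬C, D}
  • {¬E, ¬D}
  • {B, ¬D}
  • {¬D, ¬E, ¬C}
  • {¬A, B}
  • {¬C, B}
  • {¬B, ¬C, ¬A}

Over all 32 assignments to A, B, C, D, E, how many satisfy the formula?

4

The models are:
  A=F B=T C=F D=F E=F
  A=F B=T C=F D=F E=T
  A=F B=T C=F D=T E=F
  A=F B=T C=T D=T E=F
Count: 4.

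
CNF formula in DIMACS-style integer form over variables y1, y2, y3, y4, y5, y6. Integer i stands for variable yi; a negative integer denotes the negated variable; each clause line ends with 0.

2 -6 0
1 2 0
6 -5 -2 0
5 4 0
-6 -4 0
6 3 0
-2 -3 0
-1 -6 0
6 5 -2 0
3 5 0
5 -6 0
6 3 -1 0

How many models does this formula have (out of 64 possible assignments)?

4

Satisfying assignments:
  y1=0 y2=1 y3=0 y4=0 y5=1 y6=1
  y1=1 y2=0 y3=1 y4=0 y5=1 y6=0
  y1=1 y2=0 y3=1 y4=1 y5=0 y6=0
  y1=1 y2=0 y3=1 y4=1 y5=1 y6=0
That's 4 in total.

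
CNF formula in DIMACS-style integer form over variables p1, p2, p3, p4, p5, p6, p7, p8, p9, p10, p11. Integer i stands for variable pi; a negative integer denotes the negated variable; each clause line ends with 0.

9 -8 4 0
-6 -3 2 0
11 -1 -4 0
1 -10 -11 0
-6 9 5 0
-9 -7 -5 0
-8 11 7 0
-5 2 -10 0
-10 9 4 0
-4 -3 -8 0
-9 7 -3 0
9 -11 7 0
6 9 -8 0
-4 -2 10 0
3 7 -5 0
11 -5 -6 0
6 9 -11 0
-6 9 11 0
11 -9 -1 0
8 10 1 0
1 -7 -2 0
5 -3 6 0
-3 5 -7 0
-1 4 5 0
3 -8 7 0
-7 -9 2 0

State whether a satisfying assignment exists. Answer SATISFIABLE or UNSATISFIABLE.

SATISFIABLE

Branch on p1: take p1 = False.
The remaining clauses are satisfied by p2 = True, p3 = False, p4 = True, p5 = False, p6 = True, p7 = False, p8 = False, p9 = True, p10 = True, p11 = False.
So p1=0, p2=1, p3=0, p4=1, p5=0, p6=1, p7=0, p8=0, p9=1, p10=1, p11=0 is a satisfying assignment.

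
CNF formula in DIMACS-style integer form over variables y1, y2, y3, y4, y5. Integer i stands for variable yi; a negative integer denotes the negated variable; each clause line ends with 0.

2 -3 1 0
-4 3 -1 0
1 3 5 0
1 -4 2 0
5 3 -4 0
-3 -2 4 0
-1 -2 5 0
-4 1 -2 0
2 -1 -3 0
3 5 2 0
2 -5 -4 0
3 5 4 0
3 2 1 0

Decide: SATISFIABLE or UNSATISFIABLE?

SATISFIABLE

Set y1 = True and propagate.
Branch on y2: take y2 = True.
  then y5 is forced to True.
The remaining clauses are satisfied by y3 = True, y4 = True.
So y1=1, y2=1, y3=1, y4=1, y5=1 is a satisfying assignment.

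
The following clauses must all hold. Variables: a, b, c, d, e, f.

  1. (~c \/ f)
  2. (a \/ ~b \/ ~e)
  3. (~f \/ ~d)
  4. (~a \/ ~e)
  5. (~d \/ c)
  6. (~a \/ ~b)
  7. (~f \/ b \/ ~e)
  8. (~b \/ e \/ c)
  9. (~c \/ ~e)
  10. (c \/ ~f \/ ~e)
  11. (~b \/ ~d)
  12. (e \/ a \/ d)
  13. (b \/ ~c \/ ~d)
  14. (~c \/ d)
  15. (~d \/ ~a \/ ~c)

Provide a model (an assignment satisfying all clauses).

Try a = False.
Try b = False.
Try c = False.
  then d is forced to False.
  then e is forced to True.
  then f is forced to False.

a=0, b=0, c=0, d=0, e=1, f=0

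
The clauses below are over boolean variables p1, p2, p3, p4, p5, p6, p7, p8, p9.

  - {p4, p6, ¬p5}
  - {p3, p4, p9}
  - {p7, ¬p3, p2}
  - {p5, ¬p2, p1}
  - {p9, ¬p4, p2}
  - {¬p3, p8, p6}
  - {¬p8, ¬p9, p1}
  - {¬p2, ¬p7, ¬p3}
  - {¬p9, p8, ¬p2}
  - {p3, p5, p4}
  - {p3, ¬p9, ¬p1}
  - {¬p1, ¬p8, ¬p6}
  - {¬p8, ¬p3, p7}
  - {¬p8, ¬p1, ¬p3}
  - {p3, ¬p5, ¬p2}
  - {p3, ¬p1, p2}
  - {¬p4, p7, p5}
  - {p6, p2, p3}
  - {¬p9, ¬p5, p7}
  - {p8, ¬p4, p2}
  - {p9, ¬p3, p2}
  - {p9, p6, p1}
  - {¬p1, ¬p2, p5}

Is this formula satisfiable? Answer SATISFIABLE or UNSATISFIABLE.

Try p1 = True.
Try p2 = False.
  then p3 is forced to True.
  then p7 is forced to True.
  then p8 is forced to False.
  then p6 is forced to True.
  then p4 is forced to False.
  then p9 is forced to True.
p5 is now unconstrained; take p5 = True.
So p1=T, p2=F, p3=T, p4=F, p5=T, p6=T, p7=T, p8=F, p9=T is a satisfying assignment.

SATISFIABLE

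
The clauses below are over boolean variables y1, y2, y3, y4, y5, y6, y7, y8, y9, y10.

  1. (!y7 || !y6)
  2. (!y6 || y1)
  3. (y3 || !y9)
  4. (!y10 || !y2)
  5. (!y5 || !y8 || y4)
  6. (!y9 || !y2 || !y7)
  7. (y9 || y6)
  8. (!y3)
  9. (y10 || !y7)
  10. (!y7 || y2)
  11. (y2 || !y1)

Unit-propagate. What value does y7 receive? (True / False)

Unit clause (!y3) sets y3 = False.
From (y3 || !y9) and y3 = False: y9 = False.
(y6 || y9): since y9 = False, the clause reduces to (y6). y6 = True.
(!y6 || !y7): since y6 = True, the clause reduces to (!y7). y7 = False.

False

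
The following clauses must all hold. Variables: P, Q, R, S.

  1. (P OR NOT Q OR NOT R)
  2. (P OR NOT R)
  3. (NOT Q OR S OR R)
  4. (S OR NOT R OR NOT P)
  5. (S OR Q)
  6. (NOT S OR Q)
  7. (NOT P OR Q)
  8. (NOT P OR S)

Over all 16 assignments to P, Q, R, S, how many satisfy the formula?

3

The models are:
  P=F Q=T R=F S=T
  P=T Q=T R=F S=T
  P=T Q=T R=T S=T
Count: 3.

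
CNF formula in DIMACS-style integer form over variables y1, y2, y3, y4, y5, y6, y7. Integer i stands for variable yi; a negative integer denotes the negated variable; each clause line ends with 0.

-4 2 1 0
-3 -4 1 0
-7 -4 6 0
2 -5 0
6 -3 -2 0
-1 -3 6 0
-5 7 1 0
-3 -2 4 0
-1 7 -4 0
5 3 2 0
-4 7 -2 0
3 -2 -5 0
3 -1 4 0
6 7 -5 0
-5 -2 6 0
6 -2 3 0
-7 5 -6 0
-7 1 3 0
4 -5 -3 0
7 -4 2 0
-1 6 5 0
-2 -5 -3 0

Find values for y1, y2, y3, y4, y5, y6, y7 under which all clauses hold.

y1=F  y2=F  y3=T  y4=F  y5=F  y6=F  y7=T

Check each clause:
  1. (y2 OR y1 OR NOT y4) — NOT y4 is true.
  2. (NOT y4 OR y1 OR NOT y3) — NOT y4 is true.
  3. (NOT y7 OR NOT y4 OR y6) — NOT y4 is true.
  4. (NOT y5 OR y2) — NOT y5 is true.
  5. (NOT y3 OR NOT y2 OR y6) — NOT y2 is true.
  6. (NOT y1 OR y6 OR NOT y3) — NOT y1 is true.
  7. (y7 OR y1 OR NOT y5) — NOT y5 is true.
  8. (NOT y2 OR NOT y3 OR y4) — NOT y2 is true.
  9. (y7 OR NOT y4 OR NOT y1) — NOT y4 is true.
  10. (y3 OR y5 OR y2) — y3 is true.
  11. (NOT y2 OR y7 OR NOT y4) — NOT y4 is true.
  12. (NOT y2 OR NOT y5 OR y3) — y3 is true.
  13. (y4 OR NOT y1 OR y3) — y3 is true.
  14. (y7 OR NOT y5 OR y6) — NOT y5 is true.
  15. (y6 OR NOT y5 OR NOT y2) — NOT y5 is true.
  16. (y3 OR y6 OR NOT y2) — y3 is true.
  17. (y5 OR NOT y6 OR NOT y7) — NOT y6 is true.
  18. (y1 OR y3 OR NOT y7) — y3 is true.
  19. (y4 OR NOT y5 OR NOT y3) — NOT y5 is true.
  20. (y7 OR y2 OR NOT y4) — NOT y4 is true.
  21. (y6 OR NOT y1 OR y5) — NOT y1 is true.
  22. (NOT y2 OR NOT y3 OR NOT y5) — NOT y5 is true.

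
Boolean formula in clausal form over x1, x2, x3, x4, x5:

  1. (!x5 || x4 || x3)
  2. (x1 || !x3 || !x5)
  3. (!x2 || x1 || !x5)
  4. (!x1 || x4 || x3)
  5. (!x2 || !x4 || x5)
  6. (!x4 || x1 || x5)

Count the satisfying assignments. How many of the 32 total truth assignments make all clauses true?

Split on x5, then x1.
  x5=T, x1=T: x2 free; 3 ways for (x3,x4) × 2^1 = 6.
  x5=T, x1=F: remaining (x2,x3,x4) ∈ {(F,F,T)} — 1.
  x5=F, x1=T: remaining (x2,x3,x4) ∈ {(F,F,T); (F,T,F); (F,T,T); (T,T,F)} — 4.
  x5=F, x1=F: remaining (x2,x3,x4) ∈ {(F,F,F); (F,T,F); (T,F,F); (T,T,F)} — 4.
Total: 6 + 1 + 4 + 4 = 15.

15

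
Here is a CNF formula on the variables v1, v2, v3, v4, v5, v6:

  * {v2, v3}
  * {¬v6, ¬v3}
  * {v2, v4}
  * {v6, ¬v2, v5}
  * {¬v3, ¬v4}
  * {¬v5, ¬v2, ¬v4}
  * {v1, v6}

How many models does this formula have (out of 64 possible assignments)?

Split on v2, then v3.
  v2=T, v3=T: remaining (v1,v4,v5,v6) ∈ {(T,F,T,F)} — 1.
  v2=T, v3=F: 7 of the 16 assignments to (v1,v4,v5,v6) work.
  v2=F, v3=T: a clause becomes empty — 0.
  v2=F, v3=F: a clause becomes empty — 0.
Total: 1 + 7 + 0 + 0 = 8.

8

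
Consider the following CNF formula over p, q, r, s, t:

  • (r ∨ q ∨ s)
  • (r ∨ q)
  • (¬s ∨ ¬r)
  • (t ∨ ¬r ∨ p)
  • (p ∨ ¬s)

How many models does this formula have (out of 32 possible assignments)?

12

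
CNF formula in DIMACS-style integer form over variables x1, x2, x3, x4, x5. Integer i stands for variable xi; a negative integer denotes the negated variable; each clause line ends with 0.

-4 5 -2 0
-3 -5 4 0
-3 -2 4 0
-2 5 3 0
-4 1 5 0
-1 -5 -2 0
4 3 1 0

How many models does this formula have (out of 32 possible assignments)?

Split on x4, then x5.
  x4=T, x5=T: x3 free; 3 ways for (x1,x2) × 2^1 = 6.
  x4=T, x5=F: remaining (x1,x2,x3) ∈ {(T,F,F); (T,F,T)} — 2.
  x4=F, x5=T: remaining (x1,x2,x3) ∈ {(T,F,F)} — 1.
  x4=F, x5=F: remaining (x1,x2,x3) ∈ {(F,F,T); (T,F,F); (T,F,T)} — 3.
Total: 6 + 2 + 1 + 3 = 12.

12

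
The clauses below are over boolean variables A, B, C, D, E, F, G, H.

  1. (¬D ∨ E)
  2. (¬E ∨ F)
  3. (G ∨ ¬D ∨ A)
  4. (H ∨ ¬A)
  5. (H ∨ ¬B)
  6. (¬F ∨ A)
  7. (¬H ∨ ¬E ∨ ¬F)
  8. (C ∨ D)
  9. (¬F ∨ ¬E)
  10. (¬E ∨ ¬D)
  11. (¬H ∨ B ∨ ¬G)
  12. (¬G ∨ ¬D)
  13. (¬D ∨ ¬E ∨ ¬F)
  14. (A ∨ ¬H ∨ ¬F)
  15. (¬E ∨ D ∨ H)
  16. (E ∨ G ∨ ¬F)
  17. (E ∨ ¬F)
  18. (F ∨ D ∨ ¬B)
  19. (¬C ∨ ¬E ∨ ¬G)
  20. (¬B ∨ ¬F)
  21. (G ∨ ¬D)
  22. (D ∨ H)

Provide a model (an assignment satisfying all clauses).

A=T, B=F, C=T, D=F, E=F, F=F, G=F, H=T

Try A = True.
  then H is forced to True.
The remaining clauses are satisfied by B = False, C = True, D = False, E = False, F = False, G = False.
Check each clause:
  1. (¬D ∨ E) — ¬D is true.
  2. (F ∨ ¬E) — ¬E is true.
  3. (A ∨ ¬D ∨ G) — A is true.
  4. (H ∨ ¬A) — H is true.
  5. (H ∨ ¬B) — H is true.
  6. (¬F ∨ A) — A is true.
  7. (¬H ∨ ¬E ∨ ¬F) — ¬F is true.
  8. (C ∨ D) — C is true.
  9. (¬F ∨ ¬E) — ¬F is true.
  10. (¬D ∨ ¬E) — ¬E is true.
  11. (B ∨ ¬G ∨ ¬H) — ¬G is true.
  12. (¬D ∨ ¬G) — ¬G is true.
  13. (¬D ∨ ¬E ∨ ¬F) — ¬F is true.
  14. (A ∨ ¬H ∨ ¬F) — A is true.
  15. (D ∨ H ∨ ¬E) — H is true.
  16. (E ∨ ¬F ∨ G) — ¬F is true.
  17. (¬F ∨ E) — ¬F is true.
  18. (F ∨ D ∨ ¬B) — ¬B is true.
  19. (¬E ∨ ¬G ∨ ¬C) — ¬G is true.
  20. (¬B ∨ ¬F) — ¬F is true.
  21. (G ∨ ¬D) — ¬D is true.
  22. (H ∨ D) — H is true.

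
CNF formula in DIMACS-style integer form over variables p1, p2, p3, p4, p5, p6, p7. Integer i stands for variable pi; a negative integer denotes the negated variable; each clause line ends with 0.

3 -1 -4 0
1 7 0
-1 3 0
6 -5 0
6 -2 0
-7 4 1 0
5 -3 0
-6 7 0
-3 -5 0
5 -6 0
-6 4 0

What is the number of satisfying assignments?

3

Satisfying assignments:
  p1=F p2=F p3=F p4=T p5=F p6=F p7=T
  p1=F p2=F p3=F p4=T p5=T p6=T p7=T
  p1=F p2=T p3=F p4=T p5=T p6=T p7=T
That's 3 in total.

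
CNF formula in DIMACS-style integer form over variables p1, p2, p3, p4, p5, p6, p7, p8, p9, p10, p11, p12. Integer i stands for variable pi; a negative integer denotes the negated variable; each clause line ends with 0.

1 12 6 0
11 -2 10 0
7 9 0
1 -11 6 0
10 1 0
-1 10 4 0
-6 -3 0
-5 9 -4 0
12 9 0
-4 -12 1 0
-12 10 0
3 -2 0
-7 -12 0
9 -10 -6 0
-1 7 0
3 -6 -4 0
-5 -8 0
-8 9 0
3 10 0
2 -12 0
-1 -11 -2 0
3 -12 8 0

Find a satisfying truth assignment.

p1 = True, p2 = False, p3 = True, p4 = True, p5 = False, p6 = False, p7 = True, p8 = True, p9 = True, p10 = True, p11 = True, p12 = False

Pure literal: p5 appears only negated; assign p5 = False.
p9 occurs only positively in the remaining clauses — set p9 = True.
Set p1 = True and propagate.
  then p7 is forced to True.
  then p12 is forced to False.
Set p2 = False and propagate.
Branch on p3: take p3 = True.
  then p6 is forced to False.
For the remaining variables, p4 = True, p8 = True, p10 = True, p11 = True works.
Every clause has at least one true literal under this assignment.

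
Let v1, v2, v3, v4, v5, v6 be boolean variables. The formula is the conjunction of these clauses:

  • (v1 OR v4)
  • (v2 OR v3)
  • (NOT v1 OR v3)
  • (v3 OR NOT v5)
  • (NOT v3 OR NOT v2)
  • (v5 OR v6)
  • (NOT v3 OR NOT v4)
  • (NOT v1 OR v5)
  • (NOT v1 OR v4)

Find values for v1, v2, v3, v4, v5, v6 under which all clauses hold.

Pure literal: v6 appears only positively; assign v6 = True.
Set v1 = False and propagate.
  then v4 is forced to True.
  then v3 is forced to False.
  then v2 is forced to True.
  then v5 is forced to False.
Every clause has at least one true literal under this assignment.
Check each clause:
  1. (v1 OR v4) — v4 is true.
  2. (v2 OR v3) — v2 is true.
  3. (v3 OR NOT v1) — NOT v1 is true.
  4. (NOT v5 OR v3) — NOT v5 is true.
  5. (NOT v3 OR NOT v2) — NOT v3 is true.
  6. (v6 OR v5) — v6 is true.
  7. (NOT v4 OR NOT v3) — NOT v3 is true.
  8. (NOT v1 OR v5) — NOT v1 is true.
  9. (v4 OR NOT v1) — v4 is true.

v1 = False, v2 = True, v3 = False, v4 = True, v5 = False, v6 = True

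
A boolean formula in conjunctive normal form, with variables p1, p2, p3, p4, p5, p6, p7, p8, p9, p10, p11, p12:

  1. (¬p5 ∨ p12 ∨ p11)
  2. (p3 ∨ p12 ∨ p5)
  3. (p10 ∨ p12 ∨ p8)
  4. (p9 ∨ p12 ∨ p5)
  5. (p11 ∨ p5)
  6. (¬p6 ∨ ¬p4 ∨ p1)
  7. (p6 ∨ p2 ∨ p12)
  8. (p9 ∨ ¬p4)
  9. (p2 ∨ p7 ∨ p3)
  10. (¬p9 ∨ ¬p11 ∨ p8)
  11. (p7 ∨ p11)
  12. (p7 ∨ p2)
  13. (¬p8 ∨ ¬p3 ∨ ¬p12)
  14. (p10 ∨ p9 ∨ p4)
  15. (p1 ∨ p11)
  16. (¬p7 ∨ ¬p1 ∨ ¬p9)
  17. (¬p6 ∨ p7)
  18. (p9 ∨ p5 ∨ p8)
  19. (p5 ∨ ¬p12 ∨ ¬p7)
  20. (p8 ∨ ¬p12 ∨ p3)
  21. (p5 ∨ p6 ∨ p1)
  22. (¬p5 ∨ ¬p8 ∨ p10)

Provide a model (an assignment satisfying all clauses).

p1=False, p2=True, p3=False, p4=False, p5=True, p6=False, p7=False, p8=True, p9=True, p10=True, p11=True, p12=False

Pure literal: p2 appears only positively; assign p2 = True.
Pure literal: p10 appears only positively; assign p10 = True.
Try p1 = False.
  then p11 is forced to True.
The remaining clauses are satisfied by p3 = False, p4 = False, p5 = True, p6 = False, p7 = False, p8 = True, p9 = True, p12 = False.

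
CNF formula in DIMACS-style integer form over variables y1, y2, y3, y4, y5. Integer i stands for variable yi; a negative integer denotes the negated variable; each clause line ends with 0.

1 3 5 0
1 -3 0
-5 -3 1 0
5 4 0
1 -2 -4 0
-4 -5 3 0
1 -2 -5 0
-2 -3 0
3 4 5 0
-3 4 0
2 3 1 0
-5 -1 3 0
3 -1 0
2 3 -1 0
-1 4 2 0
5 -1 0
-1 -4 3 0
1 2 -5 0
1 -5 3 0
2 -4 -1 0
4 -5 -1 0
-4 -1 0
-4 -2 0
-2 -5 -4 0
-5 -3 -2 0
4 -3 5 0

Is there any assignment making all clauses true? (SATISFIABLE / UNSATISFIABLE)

y1 = True:
  propagation gives y3=True, y2=False, y4=True; an empty clause results — contradiction.
y1 = False:
  propagation gives y3=False, y5=True; an empty clause results — contradiction.
Every branch closes, so no satisfying assignment exists.

UNSATISFIABLE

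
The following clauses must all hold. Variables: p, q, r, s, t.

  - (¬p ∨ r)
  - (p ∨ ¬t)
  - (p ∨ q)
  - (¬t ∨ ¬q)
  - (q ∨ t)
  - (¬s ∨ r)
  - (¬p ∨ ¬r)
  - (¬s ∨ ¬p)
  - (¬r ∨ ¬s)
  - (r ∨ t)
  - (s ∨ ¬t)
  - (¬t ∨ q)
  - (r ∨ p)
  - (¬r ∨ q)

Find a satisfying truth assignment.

p = F, q = T, r = T, s = F, t = F

Set p = False and propagate.
  then t is forced to False.
  then q is forced to True.
  then r is forced to True.
  then s is forced to False.
Every clause has at least one true literal under this assignment.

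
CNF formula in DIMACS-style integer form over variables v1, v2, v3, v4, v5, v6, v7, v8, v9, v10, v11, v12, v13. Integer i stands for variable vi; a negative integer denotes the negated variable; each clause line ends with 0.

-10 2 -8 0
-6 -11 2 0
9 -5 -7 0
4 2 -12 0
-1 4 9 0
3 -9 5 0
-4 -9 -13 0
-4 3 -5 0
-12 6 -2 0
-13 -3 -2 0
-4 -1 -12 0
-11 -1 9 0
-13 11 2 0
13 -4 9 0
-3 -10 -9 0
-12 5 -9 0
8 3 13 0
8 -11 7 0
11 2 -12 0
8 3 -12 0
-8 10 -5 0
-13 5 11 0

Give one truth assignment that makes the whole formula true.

v1 occurs only negated in the remaining clauses — set v1 = False.
Pure literal: v12 appears only negated; assign v12 = False.
Try v2 = False.
Set v3 = True and propagate.
Try v4 = False.
For the remaining variables, v5 = False, v6 = False, v7 = True, v8 = False, v9 = False, v10 = False, v11 = True, v13 = False works.

v1=False, v2=False, v3=True, v4=False, v5=False, v6=False, v7=True, v8=False, v9=False, v10=False, v11=True, v12=False, v13=False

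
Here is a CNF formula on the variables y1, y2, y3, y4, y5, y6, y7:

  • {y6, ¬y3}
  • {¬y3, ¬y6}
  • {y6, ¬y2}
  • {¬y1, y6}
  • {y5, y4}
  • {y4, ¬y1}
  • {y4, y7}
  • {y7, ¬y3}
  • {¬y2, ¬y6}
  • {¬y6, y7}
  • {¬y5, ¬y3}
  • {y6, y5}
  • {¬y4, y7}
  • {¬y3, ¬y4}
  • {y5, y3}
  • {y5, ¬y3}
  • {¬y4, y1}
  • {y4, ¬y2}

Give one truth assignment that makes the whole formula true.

y1=0, y2=0, y3=0, y4=0, y5=1, y6=0, y7=1

Check each clause:
  1. {¬y3, y6} — ¬y3 is true.
  2. {¬y3, ¬y6} — ¬y6 is true.
  3. {y6, ¬y2} — ¬y2 is true.
  4. {y6, ¬y1} — ¬y1 is true.
  5. {y4, y5} — y5 is true.
  6. {¬y1, y4} — ¬y1 is true.
  7. {y4, y7} — y7 is true.
  8. {¬y3, y7} — ¬y3 is true.
  9. {¬y2, ¬y6} — ¬y6 is true.
  10. {y7, ¬y6} — ¬y6 is true.
  11. {¬y3, ¬y5} — ¬y3 is true.
  12. {y5, y6} — y5 is true.
  13. {¬y4, y7} — ¬y4 is true.
  14. {¬y4, ¬y3} — ¬y4 is true.
  15. {y5, y3} — y5 is true.
  16. {¬y3, y5} — ¬y3 is true.
  17. {¬y4, y1} — ¬y4 is true.
  18. {y4, ¬y2} — ¬y2 is true.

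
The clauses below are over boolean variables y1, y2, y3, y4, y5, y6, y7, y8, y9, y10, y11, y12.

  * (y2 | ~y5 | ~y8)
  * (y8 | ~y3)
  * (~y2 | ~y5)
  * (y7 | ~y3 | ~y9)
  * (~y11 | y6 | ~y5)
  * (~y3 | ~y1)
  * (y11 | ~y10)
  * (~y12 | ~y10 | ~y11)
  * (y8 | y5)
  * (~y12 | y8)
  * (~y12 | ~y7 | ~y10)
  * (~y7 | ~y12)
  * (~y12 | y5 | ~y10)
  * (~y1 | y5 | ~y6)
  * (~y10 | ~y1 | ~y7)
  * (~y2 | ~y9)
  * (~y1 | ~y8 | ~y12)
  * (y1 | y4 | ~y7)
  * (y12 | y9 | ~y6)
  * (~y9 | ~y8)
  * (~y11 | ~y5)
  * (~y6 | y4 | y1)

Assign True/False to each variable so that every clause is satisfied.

y1=0, y2=0, y3=0, y4=1, y5=0, y6=0, y7=1, y8=1, y9=0, y10=0, y11=0, y12=0

Check each clause:
  1. (~y5 | ~y8 | y2) — ~y5 is true.
  2. (~y3 | y8) — y8 is true.
  3. (~y5 | ~y2) — ~y5 is true.
  4. (~y3 | y7 | ~y9) — ~y9 is true.
  5. (~y5 | y6 | ~y11) — ~y5 is true.
  6. (~y3 | ~y1) — ~y3 is true.
  7. (~y10 | y11) — ~y10 is true.
  8. (~y12 | ~y10 | ~y11) — ~y12 is true.
  9. (y5 | y8) — y8 is true.
  10. (~y12 | y8) — y8 is true.
  11. (~y10 | ~y12 | ~y7) — ~y12 is true.
  12. (~y7 | ~y12) — ~y12 is true.
  13. (y5 | ~y10 | ~y12) — ~y12 is true.
  14. (~y6 | y5 | ~y1) — ~y6 is true.
  15. (~y10 | ~y7 | ~y1) — ~y1 is true.
  16. (~y9 | ~y2) — ~y2 is true.
  17. (~y12 | ~y1 | ~y8) — ~y12 is true.
  18. (y4 | y1 | ~y7) — y4 is true.
  19. (~y6 | y9 | y12) — ~y6 is true.
  20. (~y8 | ~y9) — ~y9 is true.
  21. (~y5 | ~y11) — ~y5 is true.
  22. (~y6 | y4 | y1) — ~y6 is true.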